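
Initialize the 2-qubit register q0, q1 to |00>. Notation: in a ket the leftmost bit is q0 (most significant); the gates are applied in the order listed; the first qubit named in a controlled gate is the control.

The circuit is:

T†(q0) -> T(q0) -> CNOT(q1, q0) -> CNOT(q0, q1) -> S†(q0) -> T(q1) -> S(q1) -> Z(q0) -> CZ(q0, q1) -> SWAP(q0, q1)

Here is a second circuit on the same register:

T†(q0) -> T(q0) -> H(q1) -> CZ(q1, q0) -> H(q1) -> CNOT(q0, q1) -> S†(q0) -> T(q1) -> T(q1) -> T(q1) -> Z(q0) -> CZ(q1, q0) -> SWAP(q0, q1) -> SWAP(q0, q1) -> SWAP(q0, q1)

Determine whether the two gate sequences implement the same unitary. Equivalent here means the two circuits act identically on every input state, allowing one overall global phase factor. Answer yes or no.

No, they are not equivalent — no single phase factor reconciles the two unitaries.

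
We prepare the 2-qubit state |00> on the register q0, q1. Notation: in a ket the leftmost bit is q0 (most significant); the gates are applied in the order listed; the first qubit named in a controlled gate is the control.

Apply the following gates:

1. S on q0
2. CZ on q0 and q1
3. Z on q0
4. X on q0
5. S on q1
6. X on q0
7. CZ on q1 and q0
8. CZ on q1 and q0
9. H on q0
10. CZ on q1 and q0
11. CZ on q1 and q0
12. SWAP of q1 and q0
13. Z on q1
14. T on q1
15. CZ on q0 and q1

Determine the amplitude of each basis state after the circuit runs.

After the circuit, the state carries amplitude sqrt(2)/2 on |00>, -sqrt(2)*exp(I*pi/4)/2 on |01>, 0 on |10>, 0 on |11>.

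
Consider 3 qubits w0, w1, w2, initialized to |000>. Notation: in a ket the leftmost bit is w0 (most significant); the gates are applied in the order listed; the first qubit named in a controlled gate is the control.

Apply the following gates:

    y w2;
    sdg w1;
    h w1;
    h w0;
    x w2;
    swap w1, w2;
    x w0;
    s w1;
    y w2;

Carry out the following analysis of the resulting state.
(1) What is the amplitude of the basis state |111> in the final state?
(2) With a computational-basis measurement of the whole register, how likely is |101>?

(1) The final state's coefficient on |111> equals 0.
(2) A full measurement returns |101> with probability 1/4.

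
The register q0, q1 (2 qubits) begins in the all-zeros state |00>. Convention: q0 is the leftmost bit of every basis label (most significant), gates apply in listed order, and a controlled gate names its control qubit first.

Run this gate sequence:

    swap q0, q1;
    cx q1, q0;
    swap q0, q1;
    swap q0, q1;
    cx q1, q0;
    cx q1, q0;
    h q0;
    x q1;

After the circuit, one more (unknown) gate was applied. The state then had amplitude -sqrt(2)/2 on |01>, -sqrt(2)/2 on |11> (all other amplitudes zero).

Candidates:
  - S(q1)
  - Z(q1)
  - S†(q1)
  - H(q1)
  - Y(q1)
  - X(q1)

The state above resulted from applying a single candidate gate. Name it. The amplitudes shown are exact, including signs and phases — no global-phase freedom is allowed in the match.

The unique candidate consistent with the amplitudes is Z(q1). Key observation: steps 2-5 multiply out to the identity, so the circuit reduces to the remaining gates.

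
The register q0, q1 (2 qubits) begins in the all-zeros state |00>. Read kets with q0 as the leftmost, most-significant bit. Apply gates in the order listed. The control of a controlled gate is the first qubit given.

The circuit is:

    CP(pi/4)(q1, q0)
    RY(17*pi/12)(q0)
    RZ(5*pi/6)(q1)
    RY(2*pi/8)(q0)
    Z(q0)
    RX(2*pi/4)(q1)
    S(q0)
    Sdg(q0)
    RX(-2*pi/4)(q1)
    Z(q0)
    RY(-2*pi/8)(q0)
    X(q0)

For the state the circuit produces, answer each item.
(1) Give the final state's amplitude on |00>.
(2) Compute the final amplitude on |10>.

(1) The final state's coefficient on |00> equals (-sqrt(sqrt(2) + 2)/4 - sqrt(6 - 3*sqrt(2))/4)*exp(7*I*pi/12). Key observation: gates 4-11 undo each other exactly, leaving only the rest of the circuit to track.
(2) The final state's coefficient on |10> equals (-sqrt(2 - sqrt(2))/4 + sqrt(3*sqrt(2) + 6)/4)*exp(7*I*pi/12).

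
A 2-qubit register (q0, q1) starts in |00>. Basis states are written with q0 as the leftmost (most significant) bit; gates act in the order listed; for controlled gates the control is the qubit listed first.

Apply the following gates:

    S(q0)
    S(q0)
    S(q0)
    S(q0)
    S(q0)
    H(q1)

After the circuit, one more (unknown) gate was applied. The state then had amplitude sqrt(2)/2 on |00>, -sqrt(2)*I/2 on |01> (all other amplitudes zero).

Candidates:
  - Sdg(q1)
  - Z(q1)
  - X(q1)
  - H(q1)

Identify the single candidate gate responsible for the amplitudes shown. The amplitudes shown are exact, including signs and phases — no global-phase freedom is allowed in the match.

It was Sdg(q1) that produced the state shown. Key observation: the block from step 2 through step 5 cancels to the identity and can be dropped.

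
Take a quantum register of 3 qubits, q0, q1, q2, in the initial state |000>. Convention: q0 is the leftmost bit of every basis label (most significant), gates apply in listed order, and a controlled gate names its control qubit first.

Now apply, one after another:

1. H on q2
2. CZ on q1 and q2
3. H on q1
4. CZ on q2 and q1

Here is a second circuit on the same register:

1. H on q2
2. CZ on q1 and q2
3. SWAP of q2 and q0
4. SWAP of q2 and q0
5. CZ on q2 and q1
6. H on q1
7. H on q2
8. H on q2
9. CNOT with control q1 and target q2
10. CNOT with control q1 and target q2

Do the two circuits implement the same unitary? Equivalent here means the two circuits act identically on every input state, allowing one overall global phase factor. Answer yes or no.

No — the two circuits implement different unitaries, even allowing a global phase.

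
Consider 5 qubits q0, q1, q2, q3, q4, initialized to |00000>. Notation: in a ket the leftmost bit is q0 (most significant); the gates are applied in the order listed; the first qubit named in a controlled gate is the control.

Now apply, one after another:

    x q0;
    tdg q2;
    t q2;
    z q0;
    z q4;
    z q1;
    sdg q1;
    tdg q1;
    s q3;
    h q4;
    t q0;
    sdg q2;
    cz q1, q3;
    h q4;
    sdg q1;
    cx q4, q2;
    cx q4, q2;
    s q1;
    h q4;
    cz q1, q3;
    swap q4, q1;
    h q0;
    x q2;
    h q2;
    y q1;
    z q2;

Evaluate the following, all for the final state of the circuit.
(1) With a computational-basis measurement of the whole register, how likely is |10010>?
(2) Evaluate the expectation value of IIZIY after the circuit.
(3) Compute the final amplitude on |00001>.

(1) A full measurement returns |10010> with probability 0. Key observation: gates 13-20 undo each other exactly, leaving only the rest of the circuit to track.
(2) The observable IIZIY averages to 0.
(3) |00001> carries amplitude 0 in the final state.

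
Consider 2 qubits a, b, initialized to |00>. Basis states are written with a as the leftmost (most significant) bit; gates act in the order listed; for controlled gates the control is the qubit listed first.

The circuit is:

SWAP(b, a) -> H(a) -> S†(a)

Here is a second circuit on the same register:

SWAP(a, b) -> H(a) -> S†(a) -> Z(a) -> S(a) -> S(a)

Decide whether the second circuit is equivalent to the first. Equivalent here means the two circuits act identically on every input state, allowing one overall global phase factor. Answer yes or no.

Yes — the two circuits implement the same unitary up to a global phase.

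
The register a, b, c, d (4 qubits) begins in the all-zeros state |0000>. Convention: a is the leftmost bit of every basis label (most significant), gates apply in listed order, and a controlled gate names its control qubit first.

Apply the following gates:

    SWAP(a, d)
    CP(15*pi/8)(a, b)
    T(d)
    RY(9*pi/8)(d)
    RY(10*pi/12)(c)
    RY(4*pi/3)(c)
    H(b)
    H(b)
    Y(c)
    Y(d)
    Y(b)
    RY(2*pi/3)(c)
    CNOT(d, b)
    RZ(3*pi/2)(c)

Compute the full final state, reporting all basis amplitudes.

The resulting statevector has amplitude -(sqrt(2) + sqrt(6))*exp(3*I*pi/4)*sin(pi/16)/4 on |0001>, (-sqrt(2) + sqrt(6))*exp(I*pi/4)*sin(pi/16)/4 on |0011>, -(sqrt(2) + sqrt(6))*exp(3*I*pi/4)*cos(pi/16)/4 on |0100>, (-sqrt(2) + sqrt(6))*exp(I*pi/4)*cos(pi/16)/4 on |0110>, and 0 on every other basis state. Key observation: steps 7-8 multiply out to the identity, so the circuit reduces to the remaining gates.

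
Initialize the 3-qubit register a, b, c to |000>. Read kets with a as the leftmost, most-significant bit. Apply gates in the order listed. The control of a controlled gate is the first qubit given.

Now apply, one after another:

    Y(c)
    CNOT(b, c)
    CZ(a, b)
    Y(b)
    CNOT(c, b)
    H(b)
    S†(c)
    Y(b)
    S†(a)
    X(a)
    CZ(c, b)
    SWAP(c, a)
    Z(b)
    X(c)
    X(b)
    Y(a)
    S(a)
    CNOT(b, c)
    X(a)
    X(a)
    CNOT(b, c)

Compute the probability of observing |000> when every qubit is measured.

Outcome |000> occurs with probability 1/2. Key observation: the block from step 18 through step 21 cancels to the identity and can be dropped.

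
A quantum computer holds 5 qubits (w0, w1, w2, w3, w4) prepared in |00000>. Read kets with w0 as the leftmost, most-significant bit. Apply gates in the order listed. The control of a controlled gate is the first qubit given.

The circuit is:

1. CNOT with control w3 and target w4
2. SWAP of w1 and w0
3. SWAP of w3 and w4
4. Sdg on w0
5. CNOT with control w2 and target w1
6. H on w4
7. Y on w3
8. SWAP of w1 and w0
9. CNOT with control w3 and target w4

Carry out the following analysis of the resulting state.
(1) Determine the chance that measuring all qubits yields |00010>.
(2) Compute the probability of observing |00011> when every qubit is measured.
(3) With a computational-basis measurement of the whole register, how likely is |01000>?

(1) A full measurement returns |00010> with probability 1/2.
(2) Outcome |00011> occurs with probability 1/2.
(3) A full measurement returns |01000> with probability 0.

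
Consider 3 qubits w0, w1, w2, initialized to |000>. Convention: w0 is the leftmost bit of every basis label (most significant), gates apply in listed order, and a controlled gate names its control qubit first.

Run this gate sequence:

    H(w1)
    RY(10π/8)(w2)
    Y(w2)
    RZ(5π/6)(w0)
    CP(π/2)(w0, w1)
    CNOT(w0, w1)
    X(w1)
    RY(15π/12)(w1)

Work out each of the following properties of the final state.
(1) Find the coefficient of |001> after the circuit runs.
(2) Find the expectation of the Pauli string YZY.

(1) The final state's coefficient on |001> equals sqrt(2)*exp(I*pi/12)/4.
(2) In the final state, YZY has expectation 0.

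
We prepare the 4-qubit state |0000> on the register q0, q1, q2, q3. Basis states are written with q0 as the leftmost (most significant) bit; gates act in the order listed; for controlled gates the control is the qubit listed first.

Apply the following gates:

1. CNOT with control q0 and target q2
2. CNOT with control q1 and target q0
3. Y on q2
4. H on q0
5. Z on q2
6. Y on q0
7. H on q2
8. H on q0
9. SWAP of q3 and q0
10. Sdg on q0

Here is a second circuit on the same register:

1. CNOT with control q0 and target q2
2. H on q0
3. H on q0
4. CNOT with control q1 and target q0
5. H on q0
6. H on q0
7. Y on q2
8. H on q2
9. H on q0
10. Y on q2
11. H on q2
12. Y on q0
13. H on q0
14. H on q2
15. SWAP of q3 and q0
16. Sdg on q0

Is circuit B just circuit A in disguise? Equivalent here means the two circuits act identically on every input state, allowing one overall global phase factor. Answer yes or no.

No: there is an input state on which the two circuits produce genuinely different outputs (not merely differing by a phase).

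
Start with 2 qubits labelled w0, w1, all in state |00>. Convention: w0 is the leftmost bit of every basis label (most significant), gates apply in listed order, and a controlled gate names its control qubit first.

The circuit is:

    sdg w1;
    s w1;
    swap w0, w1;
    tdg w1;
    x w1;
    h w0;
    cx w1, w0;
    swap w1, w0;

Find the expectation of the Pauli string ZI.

In the final state, ZI has expectation -1.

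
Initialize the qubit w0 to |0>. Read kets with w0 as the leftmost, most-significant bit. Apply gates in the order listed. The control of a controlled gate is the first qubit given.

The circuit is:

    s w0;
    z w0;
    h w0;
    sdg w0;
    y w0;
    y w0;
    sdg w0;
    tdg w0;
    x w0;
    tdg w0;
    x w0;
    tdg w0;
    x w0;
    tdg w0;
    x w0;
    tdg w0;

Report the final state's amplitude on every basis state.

The final amplitudes are -sqrt(2)*I/2 on |0>, sqrt(2)*exp(I*pi/4)/2 on |1>.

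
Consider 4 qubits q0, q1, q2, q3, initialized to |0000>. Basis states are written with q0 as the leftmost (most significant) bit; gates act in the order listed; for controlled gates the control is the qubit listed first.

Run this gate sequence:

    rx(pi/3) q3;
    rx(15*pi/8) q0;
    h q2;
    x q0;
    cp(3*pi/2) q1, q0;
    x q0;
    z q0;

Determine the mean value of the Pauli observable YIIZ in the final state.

In the final state, YIIZ has expectation -sqrt(2 - sqrt(2))/4.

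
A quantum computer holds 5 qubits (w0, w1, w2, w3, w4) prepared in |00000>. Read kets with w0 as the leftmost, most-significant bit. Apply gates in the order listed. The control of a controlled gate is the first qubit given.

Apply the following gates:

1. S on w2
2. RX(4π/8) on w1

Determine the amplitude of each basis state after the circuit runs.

After the circuit, the state carries amplitude sqrt(2)/2 on |00000>, -sqrt(2)*I/2 on |01000>, and 0 on every other basis state.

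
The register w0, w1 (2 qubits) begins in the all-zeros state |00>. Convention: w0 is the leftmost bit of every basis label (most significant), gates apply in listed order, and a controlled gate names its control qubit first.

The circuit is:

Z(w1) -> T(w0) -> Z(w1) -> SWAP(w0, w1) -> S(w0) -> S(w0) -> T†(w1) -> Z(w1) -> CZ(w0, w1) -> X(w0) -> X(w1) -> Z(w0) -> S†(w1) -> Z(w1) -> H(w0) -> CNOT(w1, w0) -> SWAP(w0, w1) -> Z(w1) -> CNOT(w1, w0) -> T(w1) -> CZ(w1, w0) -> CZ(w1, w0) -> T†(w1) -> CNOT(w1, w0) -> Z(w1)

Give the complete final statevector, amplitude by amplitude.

After the circuit, the state carries amplitude 0 on |00>, 0 on |01>, sqrt(2)*I/2 on |10>, -sqrt(2)*I/2 on |11>. Key observation: the block from step 18 through step 25 cancels to the identity and can be dropped.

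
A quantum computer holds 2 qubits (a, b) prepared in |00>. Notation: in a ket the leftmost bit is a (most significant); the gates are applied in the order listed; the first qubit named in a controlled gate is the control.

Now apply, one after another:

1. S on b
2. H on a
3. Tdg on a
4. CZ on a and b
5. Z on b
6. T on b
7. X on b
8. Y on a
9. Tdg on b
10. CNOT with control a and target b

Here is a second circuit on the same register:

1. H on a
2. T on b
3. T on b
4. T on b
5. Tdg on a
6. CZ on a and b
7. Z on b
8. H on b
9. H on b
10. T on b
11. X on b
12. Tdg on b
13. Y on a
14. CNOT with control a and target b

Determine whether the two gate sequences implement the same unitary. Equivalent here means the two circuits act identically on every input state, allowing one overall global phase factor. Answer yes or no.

No: there is an input state on which the two circuits produce genuinely different outputs (not merely differing by a phase).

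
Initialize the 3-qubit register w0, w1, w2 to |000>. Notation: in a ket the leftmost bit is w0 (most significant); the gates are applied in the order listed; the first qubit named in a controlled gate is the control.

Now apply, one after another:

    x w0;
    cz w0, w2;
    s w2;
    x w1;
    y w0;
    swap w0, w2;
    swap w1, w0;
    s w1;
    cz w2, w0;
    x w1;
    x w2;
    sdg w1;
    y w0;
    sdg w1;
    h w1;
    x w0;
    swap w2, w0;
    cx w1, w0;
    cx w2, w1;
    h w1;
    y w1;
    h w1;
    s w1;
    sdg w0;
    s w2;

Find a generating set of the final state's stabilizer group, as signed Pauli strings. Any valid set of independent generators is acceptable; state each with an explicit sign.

The stabilizer group can be generated by -XXI, -ZZI, -IIZ, among other valid generating sets.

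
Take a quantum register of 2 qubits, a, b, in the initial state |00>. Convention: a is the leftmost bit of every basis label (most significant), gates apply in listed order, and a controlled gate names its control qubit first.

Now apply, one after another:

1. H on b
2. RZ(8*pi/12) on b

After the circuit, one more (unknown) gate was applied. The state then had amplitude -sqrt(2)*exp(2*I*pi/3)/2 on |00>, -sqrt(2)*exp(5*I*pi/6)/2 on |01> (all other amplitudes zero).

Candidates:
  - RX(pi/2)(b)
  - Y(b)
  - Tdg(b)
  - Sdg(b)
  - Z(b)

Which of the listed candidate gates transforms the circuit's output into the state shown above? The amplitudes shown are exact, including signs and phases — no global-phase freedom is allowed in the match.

The unique candidate consistent with the amplitudes is Sdg(b).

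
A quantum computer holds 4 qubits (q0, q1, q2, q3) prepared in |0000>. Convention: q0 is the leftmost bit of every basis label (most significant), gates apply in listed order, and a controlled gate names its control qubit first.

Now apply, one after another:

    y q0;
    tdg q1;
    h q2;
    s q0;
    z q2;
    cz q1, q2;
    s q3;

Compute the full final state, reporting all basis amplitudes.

The resulting statevector has amplitude -sqrt(2)/2 on |1000>, sqrt(2)/2 on |1010>, and 0 on every other basis state.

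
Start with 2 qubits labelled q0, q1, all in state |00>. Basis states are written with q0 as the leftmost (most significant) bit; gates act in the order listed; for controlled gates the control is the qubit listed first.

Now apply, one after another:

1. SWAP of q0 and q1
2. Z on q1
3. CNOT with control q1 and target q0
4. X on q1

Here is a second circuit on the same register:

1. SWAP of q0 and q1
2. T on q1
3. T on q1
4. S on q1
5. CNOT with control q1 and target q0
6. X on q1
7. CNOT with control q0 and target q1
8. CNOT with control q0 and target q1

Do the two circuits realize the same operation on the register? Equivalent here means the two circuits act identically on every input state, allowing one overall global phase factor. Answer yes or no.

Yes: on every input state the two circuits agree up to one overall phase factor.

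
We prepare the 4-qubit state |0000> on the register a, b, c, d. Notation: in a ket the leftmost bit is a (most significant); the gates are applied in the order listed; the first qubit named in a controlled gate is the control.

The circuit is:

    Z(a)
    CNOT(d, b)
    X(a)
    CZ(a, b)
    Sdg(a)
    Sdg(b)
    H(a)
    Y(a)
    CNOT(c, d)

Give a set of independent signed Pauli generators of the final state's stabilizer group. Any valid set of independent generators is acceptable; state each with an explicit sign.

One valid set of independent stabilizer generators is +XIII, +IZII, +IIZI, +IIIZ (any independent generating set of the same group is equally correct).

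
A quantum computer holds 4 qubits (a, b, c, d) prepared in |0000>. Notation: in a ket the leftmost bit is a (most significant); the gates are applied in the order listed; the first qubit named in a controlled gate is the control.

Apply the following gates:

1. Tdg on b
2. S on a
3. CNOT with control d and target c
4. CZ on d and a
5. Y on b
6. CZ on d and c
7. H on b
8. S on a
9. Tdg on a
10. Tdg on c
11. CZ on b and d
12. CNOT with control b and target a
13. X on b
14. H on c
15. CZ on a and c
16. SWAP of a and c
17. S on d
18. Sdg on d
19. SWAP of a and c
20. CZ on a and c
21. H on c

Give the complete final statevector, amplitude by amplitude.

The final amplitudes are sqrt(2)*I/2 on |0100>, -sqrt(2)*I/2 on |1000>, and 0 on every other basis state. Key observation: gates 14-21 undo each other exactly, leaving only the rest of the circuit to track.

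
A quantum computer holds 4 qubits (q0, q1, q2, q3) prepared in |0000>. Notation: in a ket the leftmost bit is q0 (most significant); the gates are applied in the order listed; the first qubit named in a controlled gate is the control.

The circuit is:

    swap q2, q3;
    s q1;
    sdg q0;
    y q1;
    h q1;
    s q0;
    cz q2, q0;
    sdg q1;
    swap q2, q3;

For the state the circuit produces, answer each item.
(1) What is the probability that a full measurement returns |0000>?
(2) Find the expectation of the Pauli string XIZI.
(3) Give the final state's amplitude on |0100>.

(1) The probability of measuring |0000> is 1/2.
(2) The expectation value of XIZI is 0.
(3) The final state's coefficient on |0100> equals -sqrt(2)/2.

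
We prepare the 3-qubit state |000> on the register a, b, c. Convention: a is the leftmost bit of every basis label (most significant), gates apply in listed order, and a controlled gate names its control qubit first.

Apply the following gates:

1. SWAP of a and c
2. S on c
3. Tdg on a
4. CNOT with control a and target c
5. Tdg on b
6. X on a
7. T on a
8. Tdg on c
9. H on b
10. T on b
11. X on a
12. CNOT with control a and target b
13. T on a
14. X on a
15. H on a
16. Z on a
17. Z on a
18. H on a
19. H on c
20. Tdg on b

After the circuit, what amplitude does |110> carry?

The final state's coefficient on |110> equals exp(I*pi/4)/2. Key observation: the block from step 15 through step 18 cancels to the identity and can be dropped.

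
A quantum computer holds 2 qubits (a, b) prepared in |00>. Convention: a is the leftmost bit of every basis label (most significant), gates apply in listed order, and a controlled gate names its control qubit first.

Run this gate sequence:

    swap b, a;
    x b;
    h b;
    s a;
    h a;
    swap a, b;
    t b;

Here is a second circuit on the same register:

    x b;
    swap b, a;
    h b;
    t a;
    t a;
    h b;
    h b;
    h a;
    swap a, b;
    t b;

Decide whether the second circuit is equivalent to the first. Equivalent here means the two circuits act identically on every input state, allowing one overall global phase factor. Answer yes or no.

No, they are not equivalent — no single phase factor reconciles the two unitaries.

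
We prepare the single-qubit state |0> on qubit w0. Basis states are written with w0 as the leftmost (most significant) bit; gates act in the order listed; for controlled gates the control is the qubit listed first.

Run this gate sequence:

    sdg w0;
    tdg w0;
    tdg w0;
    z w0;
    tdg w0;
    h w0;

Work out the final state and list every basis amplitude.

The final amplitudes are sqrt(2)/2 on |0>, sqrt(2)/2 on |1>.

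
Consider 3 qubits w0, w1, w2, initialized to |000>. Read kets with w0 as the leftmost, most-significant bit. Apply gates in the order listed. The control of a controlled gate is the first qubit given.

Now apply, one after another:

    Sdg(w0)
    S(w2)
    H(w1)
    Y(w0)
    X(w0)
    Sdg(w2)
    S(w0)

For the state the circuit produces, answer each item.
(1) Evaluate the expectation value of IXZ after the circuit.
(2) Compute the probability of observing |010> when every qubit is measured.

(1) The observable IXZ averages to 1.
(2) Outcome |010> occurs with probability 1/2.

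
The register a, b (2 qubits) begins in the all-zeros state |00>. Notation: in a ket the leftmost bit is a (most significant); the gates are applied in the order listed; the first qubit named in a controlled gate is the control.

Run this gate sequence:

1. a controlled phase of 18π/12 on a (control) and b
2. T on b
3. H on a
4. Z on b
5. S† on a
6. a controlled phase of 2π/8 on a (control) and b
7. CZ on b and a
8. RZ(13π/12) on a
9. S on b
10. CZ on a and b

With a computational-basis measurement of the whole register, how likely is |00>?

The probability of measuring |00> is 1/2.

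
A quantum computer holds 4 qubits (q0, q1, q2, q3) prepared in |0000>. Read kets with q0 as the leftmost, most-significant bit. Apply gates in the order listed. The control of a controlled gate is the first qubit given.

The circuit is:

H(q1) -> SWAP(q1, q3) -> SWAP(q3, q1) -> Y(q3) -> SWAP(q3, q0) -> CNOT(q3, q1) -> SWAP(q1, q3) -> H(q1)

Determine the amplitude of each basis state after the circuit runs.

After the circuit, the state carries amplitude I/2 on |1000>, I/2 on |1001>, I/2 on |1100>, I/2 on |1101>, and 0 on every other basis state.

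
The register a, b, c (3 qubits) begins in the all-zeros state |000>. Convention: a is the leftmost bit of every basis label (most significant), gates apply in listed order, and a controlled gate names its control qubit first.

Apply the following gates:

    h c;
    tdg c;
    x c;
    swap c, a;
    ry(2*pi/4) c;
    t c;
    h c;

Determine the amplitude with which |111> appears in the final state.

|111> carries amplitude 0 in the final state.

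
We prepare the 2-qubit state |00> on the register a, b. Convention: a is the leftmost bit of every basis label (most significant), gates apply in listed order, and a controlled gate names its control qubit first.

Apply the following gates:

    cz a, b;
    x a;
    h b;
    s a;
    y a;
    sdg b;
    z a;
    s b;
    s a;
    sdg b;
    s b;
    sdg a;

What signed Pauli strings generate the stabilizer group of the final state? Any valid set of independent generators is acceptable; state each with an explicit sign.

The stabilizer group can be generated by +IX, +ZI, among other valid generating sets.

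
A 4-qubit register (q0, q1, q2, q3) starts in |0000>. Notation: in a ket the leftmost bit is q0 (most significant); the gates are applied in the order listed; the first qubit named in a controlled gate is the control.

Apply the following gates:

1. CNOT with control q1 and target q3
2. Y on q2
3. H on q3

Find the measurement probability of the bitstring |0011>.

A full measurement returns |0011> with probability 1/2.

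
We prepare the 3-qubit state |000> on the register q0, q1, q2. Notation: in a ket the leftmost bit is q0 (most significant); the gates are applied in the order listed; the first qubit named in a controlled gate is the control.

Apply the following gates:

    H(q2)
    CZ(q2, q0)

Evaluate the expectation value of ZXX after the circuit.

In the final state, ZXX has expectation 0.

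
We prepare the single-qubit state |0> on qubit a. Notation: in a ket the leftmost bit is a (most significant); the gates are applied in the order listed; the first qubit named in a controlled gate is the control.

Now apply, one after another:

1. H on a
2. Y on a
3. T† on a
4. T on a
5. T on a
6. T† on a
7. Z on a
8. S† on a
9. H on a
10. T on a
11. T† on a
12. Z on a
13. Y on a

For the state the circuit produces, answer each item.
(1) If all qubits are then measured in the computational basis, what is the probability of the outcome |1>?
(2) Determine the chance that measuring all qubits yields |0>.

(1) Outcome |1> occurs with probability 1/2.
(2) The probability of measuring |0> is 1/2.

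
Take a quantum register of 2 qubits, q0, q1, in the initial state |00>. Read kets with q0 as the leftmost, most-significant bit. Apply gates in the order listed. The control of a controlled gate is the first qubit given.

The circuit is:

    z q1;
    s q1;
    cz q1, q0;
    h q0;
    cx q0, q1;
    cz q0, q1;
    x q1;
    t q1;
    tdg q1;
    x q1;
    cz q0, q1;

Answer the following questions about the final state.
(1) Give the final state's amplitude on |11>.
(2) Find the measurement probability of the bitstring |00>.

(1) The final state's coefficient on |11> equals sqrt(2)/2. Key observation: gates 6-11 undo each other exactly, leaving only the rest of the circuit to track.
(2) Outcome |00> occurs with probability 1/2.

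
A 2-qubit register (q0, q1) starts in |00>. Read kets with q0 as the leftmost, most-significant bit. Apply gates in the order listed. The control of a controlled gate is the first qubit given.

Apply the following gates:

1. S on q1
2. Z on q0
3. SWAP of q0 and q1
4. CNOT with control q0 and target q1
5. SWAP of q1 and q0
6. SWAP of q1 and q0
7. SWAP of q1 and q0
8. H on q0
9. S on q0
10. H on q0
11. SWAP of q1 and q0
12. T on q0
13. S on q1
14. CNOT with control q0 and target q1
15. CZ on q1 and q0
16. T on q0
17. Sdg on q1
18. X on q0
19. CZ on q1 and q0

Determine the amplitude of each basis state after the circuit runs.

The resulting statevector has amplitude 0 on |00>, 0 on |01>, 1/2 + I/2 on |10>, -1/2 + I/2 on |11>. Key observation: the block from step 6 through step 7 cancels to the identity and can be dropped.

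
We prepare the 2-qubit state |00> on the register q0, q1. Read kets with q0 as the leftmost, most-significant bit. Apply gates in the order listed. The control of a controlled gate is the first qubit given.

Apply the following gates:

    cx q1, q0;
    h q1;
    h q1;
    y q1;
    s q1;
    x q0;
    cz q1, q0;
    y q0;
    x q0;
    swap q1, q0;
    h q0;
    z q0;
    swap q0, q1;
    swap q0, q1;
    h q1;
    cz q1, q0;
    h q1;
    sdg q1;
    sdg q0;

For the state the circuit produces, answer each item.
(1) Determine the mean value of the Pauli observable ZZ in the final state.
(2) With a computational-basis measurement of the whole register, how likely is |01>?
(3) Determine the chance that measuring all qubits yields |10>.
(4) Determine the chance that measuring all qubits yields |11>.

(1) The expectation value of ZZ is -1.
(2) A full measurement returns |01> with probability 1/2.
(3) Outcome |10> occurs with probability 1/2.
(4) A full measurement returns |11> with probability 0.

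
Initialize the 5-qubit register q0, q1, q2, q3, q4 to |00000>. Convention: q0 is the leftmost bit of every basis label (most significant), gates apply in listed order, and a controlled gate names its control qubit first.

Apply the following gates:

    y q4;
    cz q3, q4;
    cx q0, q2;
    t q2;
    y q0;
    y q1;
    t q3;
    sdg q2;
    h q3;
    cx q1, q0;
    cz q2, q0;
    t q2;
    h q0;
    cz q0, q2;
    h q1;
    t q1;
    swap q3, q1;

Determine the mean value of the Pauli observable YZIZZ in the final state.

In the final state, YZIZZ has expectation 0.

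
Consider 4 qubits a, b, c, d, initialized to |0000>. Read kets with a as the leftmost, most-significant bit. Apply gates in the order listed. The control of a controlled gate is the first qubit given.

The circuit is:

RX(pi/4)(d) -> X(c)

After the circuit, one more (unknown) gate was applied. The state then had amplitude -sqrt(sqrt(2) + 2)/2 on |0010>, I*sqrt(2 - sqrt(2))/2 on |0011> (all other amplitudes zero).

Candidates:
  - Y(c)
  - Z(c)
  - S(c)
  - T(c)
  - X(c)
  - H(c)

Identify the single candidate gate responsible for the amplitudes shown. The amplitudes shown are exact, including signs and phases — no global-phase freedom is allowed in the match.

It was Z(c) that produced the state shown.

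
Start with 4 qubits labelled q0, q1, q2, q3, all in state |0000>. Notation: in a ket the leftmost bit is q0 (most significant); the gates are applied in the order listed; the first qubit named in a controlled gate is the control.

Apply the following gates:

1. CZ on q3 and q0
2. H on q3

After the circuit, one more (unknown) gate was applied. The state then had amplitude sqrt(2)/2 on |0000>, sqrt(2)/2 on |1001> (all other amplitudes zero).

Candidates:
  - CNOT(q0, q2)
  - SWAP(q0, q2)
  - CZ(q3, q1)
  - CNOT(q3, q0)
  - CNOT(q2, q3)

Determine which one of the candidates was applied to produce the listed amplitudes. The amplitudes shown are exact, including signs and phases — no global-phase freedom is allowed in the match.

The applied gate was CNOT(q3, q0).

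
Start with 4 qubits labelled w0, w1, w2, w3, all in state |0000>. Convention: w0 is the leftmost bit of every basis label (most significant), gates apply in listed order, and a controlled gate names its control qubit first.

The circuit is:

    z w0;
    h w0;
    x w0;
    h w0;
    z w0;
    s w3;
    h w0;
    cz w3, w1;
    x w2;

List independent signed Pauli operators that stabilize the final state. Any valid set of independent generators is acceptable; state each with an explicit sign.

The stabilizer group can be generated by +XIII, +IZII, -IIZI, +IIIZ, among other valid generating sets. Key observation: steps 2-5 multiply out to the identity, so the circuit reduces to the remaining gates.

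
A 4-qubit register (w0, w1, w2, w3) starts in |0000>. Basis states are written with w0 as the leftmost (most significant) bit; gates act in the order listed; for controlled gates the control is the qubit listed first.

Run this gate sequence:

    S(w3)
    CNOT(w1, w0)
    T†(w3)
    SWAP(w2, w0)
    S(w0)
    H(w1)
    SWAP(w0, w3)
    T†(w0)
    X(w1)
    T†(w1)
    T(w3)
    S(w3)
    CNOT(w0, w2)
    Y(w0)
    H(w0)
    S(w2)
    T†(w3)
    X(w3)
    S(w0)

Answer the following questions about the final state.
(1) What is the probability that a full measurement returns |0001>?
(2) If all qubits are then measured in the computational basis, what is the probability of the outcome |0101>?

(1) The probability of measuring |0001> is 1/4.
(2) The probability of measuring |0101> is 1/4.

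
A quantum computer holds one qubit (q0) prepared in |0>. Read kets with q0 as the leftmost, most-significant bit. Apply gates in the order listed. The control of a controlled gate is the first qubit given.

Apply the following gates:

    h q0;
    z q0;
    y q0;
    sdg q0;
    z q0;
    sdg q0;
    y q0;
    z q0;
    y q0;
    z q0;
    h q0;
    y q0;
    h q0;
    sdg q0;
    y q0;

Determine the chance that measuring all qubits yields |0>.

A full measurement returns |0> with probability 1/2.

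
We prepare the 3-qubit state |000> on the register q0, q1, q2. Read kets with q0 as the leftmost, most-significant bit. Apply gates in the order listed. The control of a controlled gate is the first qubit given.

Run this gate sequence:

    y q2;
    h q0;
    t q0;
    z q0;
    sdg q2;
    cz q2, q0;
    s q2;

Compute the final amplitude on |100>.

The final state's coefficient on |100> equals 0.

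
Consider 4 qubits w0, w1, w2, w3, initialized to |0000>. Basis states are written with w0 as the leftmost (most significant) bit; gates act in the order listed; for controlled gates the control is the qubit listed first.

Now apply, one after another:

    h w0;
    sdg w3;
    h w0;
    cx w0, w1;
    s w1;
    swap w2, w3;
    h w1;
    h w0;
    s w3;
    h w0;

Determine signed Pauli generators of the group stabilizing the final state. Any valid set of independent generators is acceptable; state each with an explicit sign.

The final state is stabilized by the group generated by +IXII, +ZIII, +IIZI, +IIIZ; other independent generating sets are equally valid.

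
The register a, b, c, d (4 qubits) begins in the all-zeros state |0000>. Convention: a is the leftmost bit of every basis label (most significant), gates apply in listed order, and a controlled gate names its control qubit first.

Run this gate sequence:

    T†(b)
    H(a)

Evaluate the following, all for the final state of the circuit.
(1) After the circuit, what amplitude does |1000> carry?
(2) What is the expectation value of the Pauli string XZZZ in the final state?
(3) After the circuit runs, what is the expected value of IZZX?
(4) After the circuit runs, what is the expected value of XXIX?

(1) The amplitude on |1000> is sqrt(2)/2.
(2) The observable XZZZ averages to 1.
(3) The observable IZZX averages to 0.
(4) The observable XXIX averages to 0.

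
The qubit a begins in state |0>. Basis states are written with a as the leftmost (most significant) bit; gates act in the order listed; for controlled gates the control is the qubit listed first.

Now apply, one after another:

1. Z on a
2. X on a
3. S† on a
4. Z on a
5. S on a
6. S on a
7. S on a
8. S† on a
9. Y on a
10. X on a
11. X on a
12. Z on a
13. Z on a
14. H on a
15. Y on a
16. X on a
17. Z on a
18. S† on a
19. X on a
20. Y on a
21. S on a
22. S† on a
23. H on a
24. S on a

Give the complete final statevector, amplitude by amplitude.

The final amplitudes are -1/2 - I/2 on |0>, -1/2 - I/2 on |1>.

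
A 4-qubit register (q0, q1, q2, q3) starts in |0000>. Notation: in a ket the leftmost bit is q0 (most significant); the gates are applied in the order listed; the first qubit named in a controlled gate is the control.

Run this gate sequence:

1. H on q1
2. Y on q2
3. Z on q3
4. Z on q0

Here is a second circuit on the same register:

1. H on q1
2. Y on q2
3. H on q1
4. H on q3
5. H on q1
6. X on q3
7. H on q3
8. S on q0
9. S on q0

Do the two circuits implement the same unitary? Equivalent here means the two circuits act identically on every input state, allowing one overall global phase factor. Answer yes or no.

Yes, they are equivalent — the unitaries differ by at most a global phase.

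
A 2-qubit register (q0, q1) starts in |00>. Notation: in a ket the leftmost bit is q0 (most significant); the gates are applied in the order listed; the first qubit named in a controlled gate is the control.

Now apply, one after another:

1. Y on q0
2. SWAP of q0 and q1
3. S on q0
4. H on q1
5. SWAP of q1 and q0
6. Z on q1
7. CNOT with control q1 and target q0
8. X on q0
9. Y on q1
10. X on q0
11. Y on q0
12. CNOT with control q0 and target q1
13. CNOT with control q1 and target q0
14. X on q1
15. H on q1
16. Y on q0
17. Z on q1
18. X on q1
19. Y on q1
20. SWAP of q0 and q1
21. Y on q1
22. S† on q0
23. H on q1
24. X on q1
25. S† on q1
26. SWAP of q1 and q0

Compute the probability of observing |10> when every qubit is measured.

The probability of measuring |10> is 1/2.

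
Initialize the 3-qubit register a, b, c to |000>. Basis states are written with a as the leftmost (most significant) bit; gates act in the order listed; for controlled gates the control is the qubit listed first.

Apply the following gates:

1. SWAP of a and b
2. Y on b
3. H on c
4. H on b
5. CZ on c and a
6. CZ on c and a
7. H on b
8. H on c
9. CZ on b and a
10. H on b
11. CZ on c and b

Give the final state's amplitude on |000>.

The final state's coefficient on |000> equals sqrt(2)*I/2. Key observation: the block from step 4 through step 7 cancels to the identity and can be dropped.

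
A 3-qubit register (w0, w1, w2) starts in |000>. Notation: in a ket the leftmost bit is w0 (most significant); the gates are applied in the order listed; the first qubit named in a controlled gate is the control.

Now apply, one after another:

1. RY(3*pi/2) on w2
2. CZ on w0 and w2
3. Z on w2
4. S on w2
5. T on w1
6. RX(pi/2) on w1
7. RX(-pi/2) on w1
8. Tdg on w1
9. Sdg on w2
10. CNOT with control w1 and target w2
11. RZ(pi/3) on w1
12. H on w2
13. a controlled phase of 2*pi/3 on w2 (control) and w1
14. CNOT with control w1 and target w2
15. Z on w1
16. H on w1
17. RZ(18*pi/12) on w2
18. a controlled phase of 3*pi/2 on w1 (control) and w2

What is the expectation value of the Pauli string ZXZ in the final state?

In the final state, ZXZ has expectation 1. Key observation: the block from step 4 through step 9 cancels to the identity and can be dropped.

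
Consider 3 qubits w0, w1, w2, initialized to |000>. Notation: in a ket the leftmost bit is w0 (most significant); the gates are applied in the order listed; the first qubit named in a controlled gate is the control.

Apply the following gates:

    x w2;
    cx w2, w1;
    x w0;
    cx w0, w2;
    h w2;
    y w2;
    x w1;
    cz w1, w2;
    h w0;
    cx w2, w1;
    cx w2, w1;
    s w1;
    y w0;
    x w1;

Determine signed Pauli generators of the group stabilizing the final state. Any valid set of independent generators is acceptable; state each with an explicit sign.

The final state is stabilized by the group generated by +XII, -IIX, -IZI; other independent generating sets are equally valid.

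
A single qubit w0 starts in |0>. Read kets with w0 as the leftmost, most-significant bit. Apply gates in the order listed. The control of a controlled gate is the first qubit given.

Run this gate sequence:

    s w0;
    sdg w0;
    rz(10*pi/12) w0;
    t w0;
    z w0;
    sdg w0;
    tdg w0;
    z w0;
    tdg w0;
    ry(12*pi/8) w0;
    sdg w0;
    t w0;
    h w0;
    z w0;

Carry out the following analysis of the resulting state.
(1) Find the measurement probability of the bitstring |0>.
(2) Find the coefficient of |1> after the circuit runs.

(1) A full measurement returns |0> with probability 1/2 - sqrt(2)/4. Key observation: the block from step 1 through step 2 cancels to the identity and can be dropped.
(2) |1> carries amplitude -exp(7*I*pi/12)/2 - exp(I*pi/3)/2 in the final state.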